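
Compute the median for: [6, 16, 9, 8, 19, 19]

12.5

Step 1: Sort the data in ascending order: [6, 8, 9, 16, 19, 19]
Step 2: The number of values is n = 6.
Step 3: Since n is even, the median is the average of positions 3 and 4:
  Median = (9 + 16) / 2 = 12.5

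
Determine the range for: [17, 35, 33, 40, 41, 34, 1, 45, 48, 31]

47

Step 1: Identify the maximum value: max = 48
Step 2: Identify the minimum value: min = 1
Step 3: Range = max - min = 48 - 1 = 47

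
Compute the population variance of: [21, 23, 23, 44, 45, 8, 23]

151.0612

Step 1: Compute the mean: (21 + 23 + 23 + 44 + 45 + 8 + 23) / 7 = 26.7143
Step 2: Compute squared deviations from the mean:
  (21 - 26.7143)^2 = 32.6531
  (23 - 26.7143)^2 = 13.7959
  (23 - 26.7143)^2 = 13.7959
  (44 - 26.7143)^2 = 298.7959
  (45 - 26.7143)^2 = 334.3673
  (8 - 26.7143)^2 = 350.2245
  (23 - 26.7143)^2 = 13.7959
Step 3: Sum of squared deviations = 1057.4286
Step 4: Population variance = 1057.4286 / 7 = 151.0612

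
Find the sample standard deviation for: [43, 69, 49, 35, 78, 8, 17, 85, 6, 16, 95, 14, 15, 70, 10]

31.4294

Step 1: Compute the mean: 40.6667
Step 2: Sum of squared deviations from the mean: 13829.3333
Step 3: Sample variance = 13829.3333 / 14 = 987.8095
Step 4: Standard deviation = sqrt(987.8095) = 31.4294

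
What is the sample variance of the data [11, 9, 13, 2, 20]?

42.5

Step 1: Compute the mean: (11 + 9 + 13 + 2 + 20) / 5 = 11
Step 2: Compute squared deviations from the mean:
  (11 - 11)^2 = 0
  (9 - 11)^2 = 4
  (13 - 11)^2 = 4
  (2 - 11)^2 = 81
  (20 - 11)^2 = 81
Step 3: Sum of squared deviations = 170
Step 4: Sample variance = 170 / 4 = 42.5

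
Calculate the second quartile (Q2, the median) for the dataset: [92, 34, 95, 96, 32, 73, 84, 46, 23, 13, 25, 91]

59.5

Step 1: Sort the data: [13, 23, 25, 32, 34, 46, 73, 84, 91, 92, 95, 96]
Step 2: n = 12
Step 3: Q2 is the median. Since n is even, it is the average of the values at positions 6 and 7:
  Q2 = (46 + 73) / 2 = 59.5
Step 4: Q2 = 59.5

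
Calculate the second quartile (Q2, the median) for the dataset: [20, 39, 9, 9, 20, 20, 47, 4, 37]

20

Step 1: Sort the data: [4, 9, 9, 20, 20, 20, 37, 39, 47]
Step 2: n = 9
Step 3: Q2 is the median. Since n is odd, it is the middle value at position 5: 20
Step 4: Q2 = 20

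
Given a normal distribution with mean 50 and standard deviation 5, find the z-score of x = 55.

1

Step 1: Recall the z-score formula: z = (x - mu) / sigma
Step 2: Substitute values: z = (55 - 50) / 5
Step 3: z = 5 / 5 = 1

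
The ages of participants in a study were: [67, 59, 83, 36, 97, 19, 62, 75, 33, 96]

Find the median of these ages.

64.5

Step 1: Sort the data in ascending order: [19, 33, 36, 59, 62, 67, 75, 83, 96, 97]
Step 2: The number of values is n = 10.
Step 3: Since n is even, the median is the average of positions 5 and 6:
  Median = (62 + 67) / 2 = 64.5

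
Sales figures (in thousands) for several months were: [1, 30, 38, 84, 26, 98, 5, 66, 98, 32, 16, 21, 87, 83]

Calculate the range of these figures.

97

Step 1: Identify the maximum value: max = 98
Step 2: Identify the minimum value: min = 1
Step 3: Range = max - min = 98 - 1 = 97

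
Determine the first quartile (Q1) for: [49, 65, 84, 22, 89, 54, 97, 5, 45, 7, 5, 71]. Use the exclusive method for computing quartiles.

10.75

Step 1: Sort the data: [5, 5, 7, 22, 45, 49, 54, 65, 71, 84, 89, 97]
Step 2: n = 12
Step 3: Using the exclusive quartile method:
  Q1 = 10.75
  Q2 (median) = 51.5
  Q3 = 80.75
  IQR = Q3 - Q1 = 80.75 - 10.75 = 70
Step 4: Q1 = 10.75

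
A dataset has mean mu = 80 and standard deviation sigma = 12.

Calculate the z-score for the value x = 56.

-2

Step 1: Recall the z-score formula: z = (x - mu) / sigma
Step 2: Substitute values: z = (56 - 80) / 12
Step 3: z = -24 / 12 = -2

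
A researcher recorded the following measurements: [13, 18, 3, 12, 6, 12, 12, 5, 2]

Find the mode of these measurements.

12

Step 1: Count the frequency of each value:
  2: appears 1 time(s)
  3: appears 1 time(s)
  5: appears 1 time(s)
  6: appears 1 time(s)
  12: appears 3 time(s)
  13: appears 1 time(s)
  18: appears 1 time(s)
Step 2: The value 12 appears most frequently (3 times).
Step 3: Mode = 12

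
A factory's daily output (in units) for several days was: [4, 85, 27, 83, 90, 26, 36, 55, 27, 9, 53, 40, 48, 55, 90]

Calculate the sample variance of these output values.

805.1238

Step 1: Compute the mean: (4 + 85 + 27 + 83 + 90 + 26 + 36 + 55 + 27 + 9 + 53 + 40 + 48 + 55 + 90) / 15 = 48.5333
Step 2: Compute squared deviations from the mean:
  (4 - 48.5333)^2 = 1983.2178
  (85 - 48.5333)^2 = 1329.8178
  (27 - 48.5333)^2 = 463.6844
  (83 - 48.5333)^2 = 1187.9511
  (90 - 48.5333)^2 = 1719.4844
  (26 - 48.5333)^2 = 507.7511
  (36 - 48.5333)^2 = 157.0844
  (55 - 48.5333)^2 = 41.8178
  (27 - 48.5333)^2 = 463.6844
  (9 - 48.5333)^2 = 1562.8844
  (53 - 48.5333)^2 = 19.9511
  (40 - 48.5333)^2 = 72.8178
  (48 - 48.5333)^2 = 0.2844
  (55 - 48.5333)^2 = 41.8178
  (90 - 48.5333)^2 = 1719.4844
Step 3: Sum of squared deviations = 11271.7333
Step 4: Sample variance = 11271.7333 / 14 = 805.1238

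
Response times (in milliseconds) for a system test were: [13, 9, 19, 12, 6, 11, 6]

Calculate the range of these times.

13

Step 1: Identify the maximum value: max = 19
Step 2: Identify the minimum value: min = 6
Step 3: Range = max - min = 19 - 6 = 13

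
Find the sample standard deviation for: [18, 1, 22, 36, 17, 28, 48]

15.019

Step 1: Compute the mean: 24.2857
Step 2: Sum of squared deviations from the mean: 1353.4286
Step 3: Sample variance = 1353.4286 / 6 = 225.5714
Step 4: Standard deviation = sqrt(225.5714) = 15.019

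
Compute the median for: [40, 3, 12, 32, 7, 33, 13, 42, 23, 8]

18

Step 1: Sort the data in ascending order: [3, 7, 8, 12, 13, 23, 32, 33, 40, 42]
Step 2: The number of values is n = 10.
Step 3: Since n is even, the median is the average of positions 5 and 6:
  Median = (13 + 23) / 2 = 18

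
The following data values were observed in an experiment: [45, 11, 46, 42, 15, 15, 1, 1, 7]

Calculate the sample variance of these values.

350.75

Step 1: Compute the mean: (45 + 11 + 46 + 42 + 15 + 15 + 1 + 1 + 7) / 9 = 20.3333
Step 2: Compute squared deviations from the mean:
  (45 - 20.3333)^2 = 608.4444
  (11 - 20.3333)^2 = 87.1111
  (46 - 20.3333)^2 = 658.7778
  (42 - 20.3333)^2 = 469.4444
  (15 - 20.3333)^2 = 28.4444
  (15 - 20.3333)^2 = 28.4444
  (1 - 20.3333)^2 = 373.7778
  (1 - 20.3333)^2 = 373.7778
  (7 - 20.3333)^2 = 177.7778
Step 3: Sum of squared deviations = 2806
Step 4: Sample variance = 2806 / 8 = 350.75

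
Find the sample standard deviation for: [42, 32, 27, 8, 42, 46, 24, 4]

15.6975

Step 1: Compute the mean: 28.125
Step 2: Sum of squared deviations from the mean: 1724.875
Step 3: Sample variance = 1724.875 / 7 = 246.4107
Step 4: Standard deviation = sqrt(246.4107) = 15.6975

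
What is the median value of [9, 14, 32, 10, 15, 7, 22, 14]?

14

Step 1: Sort the data in ascending order: [7, 9, 10, 14, 14, 15, 22, 32]
Step 2: The number of values is n = 8.
Step 3: Since n is even, the median is the average of positions 4 and 5:
  Median = (14 + 14) / 2 = 14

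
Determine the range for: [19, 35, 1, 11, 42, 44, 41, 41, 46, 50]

49

Step 1: Identify the maximum value: max = 50
Step 2: Identify the minimum value: min = 1
Step 3: Range = max - min = 50 - 1 = 49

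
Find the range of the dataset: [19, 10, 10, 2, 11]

17

Step 1: Identify the maximum value: max = 19
Step 2: Identify the minimum value: min = 2
Step 3: Range = max - min = 19 - 2 = 17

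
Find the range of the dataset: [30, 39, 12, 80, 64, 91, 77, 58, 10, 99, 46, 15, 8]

91

Step 1: Identify the maximum value: max = 99
Step 2: Identify the minimum value: min = 8
Step 3: Range = max - min = 99 - 8 = 91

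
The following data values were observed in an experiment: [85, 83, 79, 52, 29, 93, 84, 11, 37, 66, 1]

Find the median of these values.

66

Step 1: Sort the data in ascending order: [1, 11, 29, 37, 52, 66, 79, 83, 84, 85, 93]
Step 2: The number of values is n = 11.
Step 3: Since n is odd, the median is the middle value at position 6: 66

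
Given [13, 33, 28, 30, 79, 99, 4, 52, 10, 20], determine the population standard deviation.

29.4306

Step 1: Compute the mean: 36.8
Step 2: Sum of squared deviations from the mean: 8661.6
Step 3: Population variance = 8661.6 / 10 = 866.16
Step 4: Standard deviation = sqrt(866.16) = 29.4306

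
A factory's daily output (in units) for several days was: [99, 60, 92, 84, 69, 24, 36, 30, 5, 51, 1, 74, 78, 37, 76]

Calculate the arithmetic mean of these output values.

54.4

Step 1: Sum all values: 99 + 60 + 92 + 84 + 69 + 24 + 36 + 30 + 5 + 51 + 1 + 74 + 78 + 37 + 76 = 816
Step 2: Count the number of values: n = 15
Step 3: Mean = sum / n = 816 / 15 = 54.4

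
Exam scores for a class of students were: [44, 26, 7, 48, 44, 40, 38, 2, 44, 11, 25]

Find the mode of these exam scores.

44

Step 1: Count the frequency of each value:
  2: appears 1 time(s)
  7: appears 1 time(s)
  11: appears 1 time(s)
  25: appears 1 time(s)
  26: appears 1 time(s)
  38: appears 1 time(s)
  40: appears 1 time(s)
  44: appears 3 time(s)
  48: appears 1 time(s)
Step 2: The value 44 appears most frequently (3 times).
Step 3: Mode = 44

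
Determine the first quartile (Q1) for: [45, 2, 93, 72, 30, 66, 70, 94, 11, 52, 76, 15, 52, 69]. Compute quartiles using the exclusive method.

26.25

Step 1: Sort the data: [2, 11, 15, 30, 45, 52, 52, 66, 69, 70, 72, 76, 93, 94]
Step 2: n = 14
Step 3: Using the exclusive quartile method:
  Q1 = 26.25
  Q2 (median) = 59
  Q3 = 73
  IQR = Q3 - Q1 = 73 - 26.25 = 46.75
Step 4: Q1 = 26.25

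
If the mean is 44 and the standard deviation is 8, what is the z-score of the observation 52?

1

Step 1: Recall the z-score formula: z = (x - mu) / sigma
Step 2: Substitute values: z = (52 - 44) / 8
Step 3: z = 8 / 8 = 1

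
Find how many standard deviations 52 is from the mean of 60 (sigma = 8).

-1

Step 1: Recall the z-score formula: z = (x - mu) / sigma
Step 2: Substitute values: z = (52 - 60) / 8
Step 3: z = -8 / 8 = -1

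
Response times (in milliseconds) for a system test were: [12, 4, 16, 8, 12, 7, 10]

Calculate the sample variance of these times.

15.4762

Step 1: Compute the mean: (12 + 4 + 16 + 8 + 12 + 7 + 10) / 7 = 9.8571
Step 2: Compute squared deviations from the mean:
  (12 - 9.8571)^2 = 4.5918
  (4 - 9.8571)^2 = 34.3061
  (16 - 9.8571)^2 = 37.7347
  (8 - 9.8571)^2 = 3.449
  (12 - 9.8571)^2 = 4.5918
  (7 - 9.8571)^2 = 8.1633
  (10 - 9.8571)^2 = 0.0204
Step 3: Sum of squared deviations = 92.8571
Step 4: Sample variance = 92.8571 / 6 = 15.4762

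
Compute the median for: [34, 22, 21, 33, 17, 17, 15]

21

Step 1: Sort the data in ascending order: [15, 17, 17, 21, 22, 33, 34]
Step 2: The number of values is n = 7.
Step 3: Since n is odd, the median is the middle value at position 4: 21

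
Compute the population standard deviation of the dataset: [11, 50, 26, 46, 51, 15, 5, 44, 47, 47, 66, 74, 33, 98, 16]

24.5261

Step 1: Compute the mean: 41.9333
Step 2: Sum of squared deviations from the mean: 9022.9333
Step 3: Population variance = 9022.9333 / 15 = 601.5289
Step 4: Standard deviation = sqrt(601.5289) = 24.5261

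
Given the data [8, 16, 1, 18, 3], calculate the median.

8

Step 1: Sort the data in ascending order: [1, 3, 8, 16, 18]
Step 2: The number of values is n = 5.
Step 3: Since n is odd, the median is the middle value at position 3: 8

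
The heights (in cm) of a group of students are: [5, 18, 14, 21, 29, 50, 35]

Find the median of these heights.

21

Step 1: Sort the data in ascending order: [5, 14, 18, 21, 29, 35, 50]
Step 2: The number of values is n = 7.
Step 3: Since n is odd, the median is the middle value at position 4: 21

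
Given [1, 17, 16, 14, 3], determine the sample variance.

57.7

Step 1: Compute the mean: (1 + 17 + 16 + 14 + 3) / 5 = 10.2
Step 2: Compute squared deviations from the mean:
  (1 - 10.2)^2 = 84.64
  (17 - 10.2)^2 = 46.24
  (16 - 10.2)^2 = 33.64
  (14 - 10.2)^2 = 14.44
  (3 - 10.2)^2 = 51.84
Step 3: Sum of squared deviations = 230.8
Step 4: Sample variance = 230.8 / 4 = 57.7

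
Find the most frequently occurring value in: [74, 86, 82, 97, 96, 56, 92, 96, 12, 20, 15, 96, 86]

96

Step 1: Count the frequency of each value:
  12: appears 1 time(s)
  15: appears 1 time(s)
  20: appears 1 time(s)
  56: appears 1 time(s)
  74: appears 1 time(s)
  82: appears 1 time(s)
  86: appears 2 time(s)
  92: appears 1 time(s)
  96: appears 3 time(s)
  97: appears 1 time(s)
Step 2: The value 96 appears most frequently (3 times).
Step 3: Mode = 96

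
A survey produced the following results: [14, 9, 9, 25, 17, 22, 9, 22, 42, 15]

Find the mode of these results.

9

Step 1: Count the frequency of each value:
  9: appears 3 time(s)
  14: appears 1 time(s)
  15: appears 1 time(s)
  17: appears 1 time(s)
  22: appears 2 time(s)
  25: appears 1 time(s)
  42: appears 1 time(s)
Step 2: The value 9 appears most frequently (3 times).
Step 3: Mode = 9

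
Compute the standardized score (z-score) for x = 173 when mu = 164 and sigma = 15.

0.6

Step 1: Recall the z-score formula: z = (x - mu) / sigma
Step 2: Substitute values: z = (173 - 164) / 15
Step 3: z = 9 / 15 = 0.6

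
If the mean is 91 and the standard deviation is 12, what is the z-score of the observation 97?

0.5

Step 1: Recall the z-score formula: z = (x - mu) / sigma
Step 2: Substitute values: z = (97 - 91) / 12
Step 3: z = 6 / 12 = 0.5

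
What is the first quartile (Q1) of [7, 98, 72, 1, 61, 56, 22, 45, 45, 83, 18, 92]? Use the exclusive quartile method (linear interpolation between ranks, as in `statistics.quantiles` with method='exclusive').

19

Step 1: Sort the data: [1, 7, 18, 22, 45, 45, 56, 61, 72, 83, 92, 98]
Step 2: n = 12
Step 3: Using the exclusive quartile method:
  Q1 = 19
  Q2 (median) = 50.5
  Q3 = 80.25
  IQR = Q3 - Q1 = 80.25 - 19 = 61.25
Step 4: Q1 = 19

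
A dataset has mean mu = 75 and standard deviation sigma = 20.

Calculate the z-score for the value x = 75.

0

Step 1: Recall the z-score formula: z = (x - mu) / sigma
Step 2: Substitute values: z = (75 - 75) / 20
Step 3: z = 0 / 20 = 0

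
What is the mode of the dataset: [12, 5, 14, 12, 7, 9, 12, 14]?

12

Step 1: Count the frequency of each value:
  5: appears 1 time(s)
  7: appears 1 time(s)
  9: appears 1 time(s)
  12: appears 3 time(s)
  14: appears 2 time(s)
Step 2: The value 12 appears most frequently (3 times).
Step 3: Mode = 12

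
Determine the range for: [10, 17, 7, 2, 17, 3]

15

Step 1: Identify the maximum value: max = 17
Step 2: Identify the minimum value: min = 2
Step 3: Range = max - min = 17 - 2 = 15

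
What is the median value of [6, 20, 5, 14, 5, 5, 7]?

6

Step 1: Sort the data in ascending order: [5, 5, 5, 6, 7, 14, 20]
Step 2: The number of values is n = 7.
Step 3: Since n is odd, the median is the middle value at position 4: 6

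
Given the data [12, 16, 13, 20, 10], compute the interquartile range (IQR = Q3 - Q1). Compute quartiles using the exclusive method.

7

Step 1: Sort the data: [10, 12, 13, 16, 20]
Step 2: n = 5
Step 3: Using the exclusive quartile method:
  Q1 = 11
  Q2 (median) = 13
  Q3 = 18
  IQR = Q3 - Q1 = 18 - 11 = 7
Step 4: IQR = 7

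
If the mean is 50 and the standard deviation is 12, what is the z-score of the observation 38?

-1

Step 1: Recall the z-score formula: z = (x - mu) / sigma
Step 2: Substitute values: z = (38 - 50) / 12
Step 3: z = -12 / 12 = -1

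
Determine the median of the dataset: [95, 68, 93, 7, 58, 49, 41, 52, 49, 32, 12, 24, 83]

49

Step 1: Sort the data in ascending order: [7, 12, 24, 32, 41, 49, 49, 52, 58, 68, 83, 93, 95]
Step 2: The number of values is n = 13.
Step 3: Since n is odd, the median is the middle value at position 7: 49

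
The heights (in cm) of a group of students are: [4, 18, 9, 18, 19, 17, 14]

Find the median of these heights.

17

Step 1: Sort the data in ascending order: [4, 9, 14, 17, 18, 18, 19]
Step 2: The number of values is n = 7.
Step 3: Since n is odd, the median is the middle value at position 4: 17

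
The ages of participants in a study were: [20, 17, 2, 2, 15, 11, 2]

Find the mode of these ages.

2

Step 1: Count the frequency of each value:
  2: appears 3 time(s)
  11: appears 1 time(s)
  15: appears 1 time(s)
  17: appears 1 time(s)
  20: appears 1 time(s)
Step 2: The value 2 appears most frequently (3 times).
Step 3: Mode = 2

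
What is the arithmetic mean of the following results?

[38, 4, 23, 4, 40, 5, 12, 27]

19.125

Step 1: Sum all values: 38 + 4 + 23 + 4 + 40 + 5 + 12 + 27 = 153
Step 2: Count the number of values: n = 8
Step 3: Mean = sum / n = 153 / 8 = 19.125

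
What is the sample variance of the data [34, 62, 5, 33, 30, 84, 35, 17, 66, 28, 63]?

570.6727

Step 1: Compute the mean: (34 + 62 + 5 + 33 + 30 + 84 + 35 + 17 + 66 + 28 + 63) / 11 = 41.5455
Step 2: Compute squared deviations from the mean:
  (34 - 41.5455)^2 = 56.9339
  (62 - 41.5455)^2 = 418.3884
  (5 - 41.5455)^2 = 1335.5702
  (33 - 41.5455)^2 = 73.0248
  (30 - 41.5455)^2 = 133.2975
  (84 - 41.5455)^2 = 1802.3884
  (35 - 41.5455)^2 = 42.843
  (17 - 41.5455)^2 = 602.4793
  (66 - 41.5455)^2 = 598.0248
  (28 - 41.5455)^2 = 183.4793
  (63 - 41.5455)^2 = 460.2975
Step 3: Sum of squared deviations = 5706.7273
Step 4: Sample variance = 5706.7273 / 10 = 570.6727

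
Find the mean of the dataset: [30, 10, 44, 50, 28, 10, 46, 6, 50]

30.4444

Step 1: Sum all values: 30 + 10 + 44 + 50 + 28 + 10 + 46 + 6 + 50 = 274
Step 2: Count the number of values: n = 9
Step 3: Mean = sum / n = 274 / 9 = 30.4444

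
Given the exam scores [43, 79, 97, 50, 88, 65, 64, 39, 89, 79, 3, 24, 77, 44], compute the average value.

60.0714

Step 1: Sum all values: 43 + 79 + 97 + 50 + 88 + 65 + 64 + 39 + 89 + 79 + 3 + 24 + 77 + 44 = 841
Step 2: Count the number of values: n = 14
Step 3: Mean = sum / n = 841 / 14 = 60.0714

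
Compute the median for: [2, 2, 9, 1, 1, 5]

2

Step 1: Sort the data in ascending order: [1, 1, 2, 2, 5, 9]
Step 2: The number of values is n = 6.
Step 3: Since n is even, the median is the average of positions 3 and 4:
  Median = (2 + 2) / 2 = 2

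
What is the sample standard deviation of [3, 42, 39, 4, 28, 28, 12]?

16.049

Step 1: Compute the mean: 22.2857
Step 2: Sum of squared deviations from the mean: 1545.4286
Step 3: Sample variance = 1545.4286 / 6 = 257.5714
Step 4: Standard deviation = sqrt(257.5714) = 16.049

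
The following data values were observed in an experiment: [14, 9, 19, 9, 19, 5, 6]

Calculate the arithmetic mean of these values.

11.5714

Step 1: Sum all values: 14 + 9 + 19 + 9 + 19 + 5 + 6 = 81
Step 2: Count the number of values: n = 7
Step 3: Mean = sum / n = 81 / 7 = 11.5714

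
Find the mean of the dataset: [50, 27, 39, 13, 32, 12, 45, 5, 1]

24.8889

Step 1: Sum all values: 50 + 27 + 39 + 13 + 32 + 12 + 45 + 5 + 1 = 224
Step 2: Count the number of values: n = 9
Step 3: Mean = sum / n = 224 / 9 = 24.8889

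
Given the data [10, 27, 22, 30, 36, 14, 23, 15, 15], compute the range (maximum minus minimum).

26

Step 1: Identify the maximum value: max = 36
Step 2: Identify the minimum value: min = 10
Step 3: Range = max - min = 36 - 10 = 26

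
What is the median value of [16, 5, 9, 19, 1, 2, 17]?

9

Step 1: Sort the data in ascending order: [1, 2, 5, 9, 16, 17, 19]
Step 2: The number of values is n = 7.
Step 3: Since n is odd, the median is the middle value at position 4: 9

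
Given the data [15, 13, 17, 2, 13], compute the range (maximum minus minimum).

15

Step 1: Identify the maximum value: max = 17
Step 2: Identify the minimum value: min = 2
Step 3: Range = max - min = 17 - 2 = 15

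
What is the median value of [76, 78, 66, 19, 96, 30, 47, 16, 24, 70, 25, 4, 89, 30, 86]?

47

Step 1: Sort the data in ascending order: [4, 16, 19, 24, 25, 30, 30, 47, 66, 70, 76, 78, 86, 89, 96]
Step 2: The number of values is n = 15.
Step 3: Since n is odd, the median is the middle value at position 8: 47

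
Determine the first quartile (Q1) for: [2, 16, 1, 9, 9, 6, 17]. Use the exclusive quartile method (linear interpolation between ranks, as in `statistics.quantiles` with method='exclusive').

2

Step 1: Sort the data: [1, 2, 6, 9, 9, 16, 17]
Step 2: n = 7
Step 3: Using the exclusive quartile method:
  Q1 = 2
  Q2 (median) = 9
  Q3 = 16
  IQR = Q3 - Q1 = 16 - 2 = 14
Step 4: Q1 = 2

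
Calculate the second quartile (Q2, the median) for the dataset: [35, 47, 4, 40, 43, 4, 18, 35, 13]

35

Step 1: Sort the data: [4, 4, 13, 18, 35, 35, 40, 43, 47]
Step 2: n = 9
Step 3: Q2 is the median. Since n is odd, it is the middle value at position 5: 35
Step 4: Q2 = 35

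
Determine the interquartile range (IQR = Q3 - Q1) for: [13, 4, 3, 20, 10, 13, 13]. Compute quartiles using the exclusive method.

9

Step 1: Sort the data: [3, 4, 10, 13, 13, 13, 20]
Step 2: n = 7
Step 3: Using the exclusive quartile method:
  Q1 = 4
  Q2 (median) = 13
  Q3 = 13
  IQR = Q3 - Q1 = 13 - 4 = 9
Step 4: IQR = 9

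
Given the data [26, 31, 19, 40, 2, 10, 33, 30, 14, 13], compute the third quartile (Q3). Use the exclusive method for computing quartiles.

31.5

Step 1: Sort the data: [2, 10, 13, 14, 19, 26, 30, 31, 33, 40]
Step 2: n = 10
Step 3: Using the exclusive quartile method:
  Q1 = 12.25
  Q2 (median) = 22.5
  Q3 = 31.5
  IQR = Q3 - Q1 = 31.5 - 12.25 = 19.25
Step 4: Q3 = 31.5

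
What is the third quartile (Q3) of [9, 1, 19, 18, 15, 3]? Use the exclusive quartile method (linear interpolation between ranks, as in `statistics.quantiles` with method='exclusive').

18.25

Step 1: Sort the data: [1, 3, 9, 15, 18, 19]
Step 2: n = 6
Step 3: Using the exclusive quartile method:
  Q1 = 2.5
  Q2 (median) = 12
  Q3 = 18.25
  IQR = Q3 - Q1 = 18.25 - 2.5 = 15.75
Step 4: Q3 = 18.25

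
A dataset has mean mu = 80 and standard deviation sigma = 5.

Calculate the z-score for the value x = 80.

0

Step 1: Recall the z-score formula: z = (x - mu) / sigma
Step 2: Substitute values: z = (80 - 80) / 5
Step 3: z = 0 / 5 = 0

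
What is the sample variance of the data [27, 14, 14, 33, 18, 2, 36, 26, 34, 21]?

116.0556

Step 1: Compute the mean: (27 + 14 + 14 + 33 + 18 + 2 + 36 + 26 + 34 + 21) / 10 = 22.5
Step 2: Compute squared deviations from the mean:
  (27 - 22.5)^2 = 20.25
  (14 - 22.5)^2 = 72.25
  (14 - 22.5)^2 = 72.25
  (33 - 22.5)^2 = 110.25
  (18 - 22.5)^2 = 20.25
  (2 - 22.5)^2 = 420.25
  (36 - 22.5)^2 = 182.25
  (26 - 22.5)^2 = 12.25
  (34 - 22.5)^2 = 132.25
  (21 - 22.5)^2 = 2.25
Step 3: Sum of squared deviations = 1044.5
Step 4: Sample variance = 1044.5 / 9 = 116.0556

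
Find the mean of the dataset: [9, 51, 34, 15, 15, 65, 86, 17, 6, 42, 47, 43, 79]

39.1538

Step 1: Sum all values: 9 + 51 + 34 + 15 + 15 + 65 + 86 + 17 + 6 + 42 + 47 + 43 + 79 = 509
Step 2: Count the number of values: n = 13
Step 3: Mean = sum / n = 509 / 13 = 39.1538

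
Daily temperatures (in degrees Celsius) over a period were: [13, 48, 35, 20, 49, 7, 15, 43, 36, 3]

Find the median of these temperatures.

27.5

Step 1: Sort the data in ascending order: [3, 7, 13, 15, 20, 35, 36, 43, 48, 49]
Step 2: The number of values is n = 10.
Step 3: Since n is even, the median is the average of positions 5 and 6:
  Median = (20 + 35) / 2 = 27.5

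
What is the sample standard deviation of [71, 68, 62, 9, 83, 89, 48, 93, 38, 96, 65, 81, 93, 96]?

25.3798

Step 1: Compute the mean: 70.8571
Step 2: Sum of squared deviations from the mean: 8373.7143
Step 3: Sample variance = 8373.7143 / 13 = 644.1319
Step 4: Standard deviation = sqrt(644.1319) = 25.3798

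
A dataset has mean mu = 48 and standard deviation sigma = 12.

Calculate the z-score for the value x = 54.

0.5

Step 1: Recall the z-score formula: z = (x - mu) / sigma
Step 2: Substitute values: z = (54 - 48) / 12
Step 3: z = 6 / 12 = 0.5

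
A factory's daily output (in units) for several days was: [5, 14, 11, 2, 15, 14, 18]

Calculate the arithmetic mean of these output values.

11.2857

Step 1: Sum all values: 5 + 14 + 11 + 2 + 15 + 14 + 18 = 79
Step 2: Count the number of values: n = 7
Step 3: Mean = sum / n = 79 / 7 = 11.2857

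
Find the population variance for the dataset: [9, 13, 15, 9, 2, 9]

16.5833

Step 1: Compute the mean: (9 + 13 + 15 + 9 + 2 + 9) / 6 = 9.5
Step 2: Compute squared deviations from the mean:
  (9 - 9.5)^2 = 0.25
  (13 - 9.5)^2 = 12.25
  (15 - 9.5)^2 = 30.25
  (9 - 9.5)^2 = 0.25
  (2 - 9.5)^2 = 56.25
  (9 - 9.5)^2 = 0.25
Step 3: Sum of squared deviations = 99.5
Step 4: Population variance = 99.5 / 6 = 16.5833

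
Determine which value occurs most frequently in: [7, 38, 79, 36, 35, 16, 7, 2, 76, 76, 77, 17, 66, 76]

76

Step 1: Count the frequency of each value:
  2: appears 1 time(s)
  7: appears 2 time(s)
  16: appears 1 time(s)
  17: appears 1 time(s)
  35: appears 1 time(s)
  36: appears 1 time(s)
  38: appears 1 time(s)
  66: appears 1 time(s)
  76: appears 3 time(s)
  77: appears 1 time(s)
  79: appears 1 time(s)
Step 2: The value 76 appears most frequently (3 times).
Step 3: Mode = 76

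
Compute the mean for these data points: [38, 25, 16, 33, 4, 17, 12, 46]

23.875

Step 1: Sum all values: 38 + 25 + 16 + 33 + 4 + 17 + 12 + 46 = 191
Step 2: Count the number of values: n = 8
Step 3: Mean = sum / n = 191 / 8 = 23.875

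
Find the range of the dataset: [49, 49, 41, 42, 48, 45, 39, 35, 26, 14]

35

Step 1: Identify the maximum value: max = 49
Step 2: Identify the minimum value: min = 14
Step 3: Range = max - min = 49 - 14 = 35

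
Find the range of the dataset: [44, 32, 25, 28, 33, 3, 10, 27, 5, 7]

41

Step 1: Identify the maximum value: max = 44
Step 2: Identify the minimum value: min = 3
Step 3: Range = max - min = 44 - 3 = 41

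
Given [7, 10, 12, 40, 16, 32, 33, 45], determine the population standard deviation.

13.8468

Step 1: Compute the mean: 24.375
Step 2: Sum of squared deviations from the mean: 1533.875
Step 3: Population variance = 1533.875 / 8 = 191.7344
Step 4: Standard deviation = sqrt(191.7344) = 13.8468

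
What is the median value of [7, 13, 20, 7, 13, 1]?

10

Step 1: Sort the data in ascending order: [1, 7, 7, 13, 13, 20]
Step 2: The number of values is n = 6.
Step 3: Since n is even, the median is the average of positions 3 and 4:
  Median = (7 + 13) / 2 = 10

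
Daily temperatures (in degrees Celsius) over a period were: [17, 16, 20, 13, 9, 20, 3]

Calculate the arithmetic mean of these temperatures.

14

Step 1: Sum all values: 17 + 16 + 20 + 13 + 9 + 20 + 3 = 98
Step 2: Count the number of values: n = 7
Step 3: Mean = sum / n = 98 / 7 = 14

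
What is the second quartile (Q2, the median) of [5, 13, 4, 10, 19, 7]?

8.5

Step 1: Sort the data: [4, 5, 7, 10, 13, 19]
Step 2: n = 6
Step 3: Q2 is the median. Since n is even, it is the average of the values at positions 3 and 4:
  Q2 = (7 + 10) / 2 = 8.5
Step 4: Q2 = 8.5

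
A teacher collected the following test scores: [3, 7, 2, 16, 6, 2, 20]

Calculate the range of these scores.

18

Step 1: Identify the maximum value: max = 20
Step 2: Identify the minimum value: min = 2
Step 3: Range = max - min = 20 - 2 = 18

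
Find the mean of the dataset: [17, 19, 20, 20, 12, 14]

17

Step 1: Sum all values: 17 + 19 + 20 + 20 + 12 + 14 = 102
Step 2: Count the number of values: n = 6
Step 3: Mean = sum / n = 102 / 6 = 17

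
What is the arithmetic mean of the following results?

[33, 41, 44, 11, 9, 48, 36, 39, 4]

29.4444

Step 1: Sum all values: 33 + 41 + 44 + 11 + 9 + 48 + 36 + 39 + 4 = 265
Step 2: Count the number of values: n = 9
Step 3: Mean = sum / n = 265 / 9 = 29.4444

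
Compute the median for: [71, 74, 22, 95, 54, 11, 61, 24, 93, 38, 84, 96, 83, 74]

72.5

Step 1: Sort the data in ascending order: [11, 22, 24, 38, 54, 61, 71, 74, 74, 83, 84, 93, 95, 96]
Step 2: The number of values is n = 14.
Step 3: Since n is even, the median is the average of positions 7 and 8:
  Median = (71 + 74) / 2 = 72.5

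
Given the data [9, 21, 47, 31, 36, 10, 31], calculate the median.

31

Step 1: Sort the data in ascending order: [9, 10, 21, 31, 31, 36, 47]
Step 2: The number of values is n = 7.
Step 3: Since n is odd, the median is the middle value at position 4: 31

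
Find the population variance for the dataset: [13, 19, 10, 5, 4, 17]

31.5556

Step 1: Compute the mean: (13 + 19 + 10 + 5 + 4 + 17) / 6 = 11.3333
Step 2: Compute squared deviations from the mean:
  (13 - 11.3333)^2 = 2.7778
  (19 - 11.3333)^2 = 58.7778
  (10 - 11.3333)^2 = 1.7778
  (5 - 11.3333)^2 = 40.1111
  (4 - 11.3333)^2 = 53.7778
  (17 - 11.3333)^2 = 32.1111
Step 3: Sum of squared deviations = 189.3333
Step 4: Population variance = 189.3333 / 6 = 31.5556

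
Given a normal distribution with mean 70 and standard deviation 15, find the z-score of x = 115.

3

Step 1: Recall the z-score formula: z = (x - mu) / sigma
Step 2: Substitute values: z = (115 - 70) / 15
Step 3: z = 45 / 15 = 3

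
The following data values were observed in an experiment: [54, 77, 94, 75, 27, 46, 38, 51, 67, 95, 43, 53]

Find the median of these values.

53.5

Step 1: Sort the data in ascending order: [27, 38, 43, 46, 51, 53, 54, 67, 75, 77, 94, 95]
Step 2: The number of values is n = 12.
Step 3: Since n is even, the median is the average of positions 6 and 7:
  Median = (53 + 54) / 2 = 53.5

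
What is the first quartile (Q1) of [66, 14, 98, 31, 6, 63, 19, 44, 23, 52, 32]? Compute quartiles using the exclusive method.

19

Step 1: Sort the data: [6, 14, 19, 23, 31, 32, 44, 52, 63, 66, 98]
Step 2: n = 11
Step 3: Using the exclusive quartile method:
  Q1 = 19
  Q2 (median) = 32
  Q3 = 63
  IQR = Q3 - Q1 = 63 - 19 = 44
Step 4: Q1 = 19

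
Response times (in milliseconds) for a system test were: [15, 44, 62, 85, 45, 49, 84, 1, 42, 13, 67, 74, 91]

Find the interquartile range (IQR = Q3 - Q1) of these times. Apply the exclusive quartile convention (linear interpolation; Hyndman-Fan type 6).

50.5

Step 1: Sort the data: [1, 13, 15, 42, 44, 45, 49, 62, 67, 74, 84, 85, 91]
Step 2: n = 13
Step 3: Using the exclusive quartile method:
  Q1 = 28.5
  Q2 (median) = 49
  Q3 = 79
  IQR = Q3 - Q1 = 79 - 28.5 = 50.5
Step 4: IQR = 50.5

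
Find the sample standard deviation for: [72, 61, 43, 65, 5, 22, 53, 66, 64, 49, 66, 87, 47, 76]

21.5682

Step 1: Compute the mean: 55.4286
Step 2: Sum of squared deviations from the mean: 6047.4286
Step 3: Sample variance = 6047.4286 / 13 = 465.1868
Step 4: Standard deviation = sqrt(465.1868) = 21.5682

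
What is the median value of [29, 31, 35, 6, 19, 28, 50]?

29

Step 1: Sort the data in ascending order: [6, 19, 28, 29, 31, 35, 50]
Step 2: The number of values is n = 7.
Step 3: Since n is odd, the median is the middle value at position 4: 29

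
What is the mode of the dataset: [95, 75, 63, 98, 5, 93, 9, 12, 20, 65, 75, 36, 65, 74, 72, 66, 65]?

65

Step 1: Count the frequency of each value:
  5: appears 1 time(s)
  9: appears 1 time(s)
  12: appears 1 time(s)
  20: appears 1 time(s)
  36: appears 1 time(s)
  63: appears 1 time(s)
  65: appears 3 time(s)
  66: appears 1 time(s)
  72: appears 1 time(s)
  74: appears 1 time(s)
  75: appears 2 time(s)
  93: appears 1 time(s)
  95: appears 1 time(s)
  98: appears 1 time(s)
Step 2: The value 65 appears most frequently (3 times).
Step 3: Mode = 65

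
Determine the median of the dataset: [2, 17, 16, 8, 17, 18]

16.5

Step 1: Sort the data in ascending order: [2, 8, 16, 17, 17, 18]
Step 2: The number of values is n = 6.
Step 3: Since n is even, the median is the average of positions 3 and 4:
  Median = (16 + 17) / 2 = 16.5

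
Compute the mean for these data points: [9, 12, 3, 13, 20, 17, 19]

13.2857

Step 1: Sum all values: 9 + 12 + 3 + 13 + 20 + 17 + 19 = 93
Step 2: Count the number of values: n = 7
Step 3: Mean = sum / n = 93 / 7 = 13.2857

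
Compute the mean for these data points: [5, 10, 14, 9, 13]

10.2

Step 1: Sum all values: 5 + 10 + 14 + 9 + 13 = 51
Step 2: Count the number of values: n = 5
Step 3: Mean = sum / n = 51 / 5 = 10.2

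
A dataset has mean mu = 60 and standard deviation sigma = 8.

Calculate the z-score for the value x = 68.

1

Step 1: Recall the z-score formula: z = (x - mu) / sigma
Step 2: Substitute values: z = (68 - 60) / 8
Step 3: z = 8 / 8 = 1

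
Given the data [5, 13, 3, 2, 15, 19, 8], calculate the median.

8

Step 1: Sort the data in ascending order: [2, 3, 5, 8, 13, 15, 19]
Step 2: The number of values is n = 7.
Step 3: Since n is odd, the median is the middle value at position 4: 8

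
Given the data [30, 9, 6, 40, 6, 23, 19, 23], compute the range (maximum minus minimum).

34

Step 1: Identify the maximum value: max = 40
Step 2: Identify the minimum value: min = 6
Step 3: Range = max - min = 40 - 6 = 34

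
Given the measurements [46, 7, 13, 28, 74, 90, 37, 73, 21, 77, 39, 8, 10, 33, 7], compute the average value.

37.5333

Step 1: Sum all values: 46 + 7 + 13 + 28 + 74 + 90 + 37 + 73 + 21 + 77 + 39 + 8 + 10 + 33 + 7 = 563
Step 2: Count the number of values: n = 15
Step 3: Mean = sum / n = 563 / 15 = 37.5333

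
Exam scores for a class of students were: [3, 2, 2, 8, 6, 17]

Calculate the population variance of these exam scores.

27.5556

Step 1: Compute the mean: (3 + 2 + 2 + 8 + 6 + 17) / 6 = 6.3333
Step 2: Compute squared deviations from the mean:
  (3 - 6.3333)^2 = 11.1111
  (2 - 6.3333)^2 = 18.7778
  (2 - 6.3333)^2 = 18.7778
  (8 - 6.3333)^2 = 2.7778
  (6 - 6.3333)^2 = 0.1111
  (17 - 6.3333)^2 = 113.7778
Step 3: Sum of squared deviations = 165.3333
Step 4: Population variance = 165.3333 / 6 = 27.5556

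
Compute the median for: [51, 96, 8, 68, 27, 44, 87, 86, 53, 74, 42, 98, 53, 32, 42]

53

Step 1: Sort the data in ascending order: [8, 27, 32, 42, 42, 44, 51, 53, 53, 68, 74, 86, 87, 96, 98]
Step 2: The number of values is n = 15.
Step 3: Since n is odd, the median is the middle value at position 8: 53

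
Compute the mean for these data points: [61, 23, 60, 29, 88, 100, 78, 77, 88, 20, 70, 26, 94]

62.6154

Step 1: Sum all values: 61 + 23 + 60 + 29 + 88 + 100 + 78 + 77 + 88 + 20 + 70 + 26 + 94 = 814
Step 2: Count the number of values: n = 13
Step 3: Mean = sum / n = 814 / 13 = 62.6154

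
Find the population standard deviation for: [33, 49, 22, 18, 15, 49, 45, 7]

15.4818

Step 1: Compute the mean: 29.75
Step 2: Sum of squared deviations from the mean: 1917.5
Step 3: Population variance = 1917.5 / 8 = 239.6875
Step 4: Standard deviation = sqrt(239.6875) = 15.4818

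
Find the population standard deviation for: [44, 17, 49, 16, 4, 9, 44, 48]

17.8496

Step 1: Compute the mean: 28.875
Step 2: Sum of squared deviations from the mean: 2548.875
Step 3: Population variance = 2548.875 / 8 = 318.6094
Step 4: Standard deviation = sqrt(318.6094) = 17.8496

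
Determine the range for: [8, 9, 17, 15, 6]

11

Step 1: Identify the maximum value: max = 17
Step 2: Identify the minimum value: min = 6
Step 3: Range = max - min = 17 - 6 = 11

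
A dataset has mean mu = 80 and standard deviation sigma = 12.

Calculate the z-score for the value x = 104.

2

Step 1: Recall the z-score formula: z = (x - mu) / sigma
Step 2: Substitute values: z = (104 - 80) / 12
Step 3: z = 24 / 12 = 2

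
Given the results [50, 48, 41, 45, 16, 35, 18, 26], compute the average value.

34.875

Step 1: Sum all values: 50 + 48 + 41 + 45 + 16 + 35 + 18 + 26 = 279
Step 2: Count the number of values: n = 8
Step 3: Mean = sum / n = 279 / 8 = 34.875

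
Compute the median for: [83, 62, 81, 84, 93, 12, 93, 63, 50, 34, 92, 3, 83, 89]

82

Step 1: Sort the data in ascending order: [3, 12, 34, 50, 62, 63, 81, 83, 83, 84, 89, 92, 93, 93]
Step 2: The number of values is n = 14.
Step 3: Since n is even, the median is the average of positions 7 and 8:
  Median = (81 + 83) / 2 = 82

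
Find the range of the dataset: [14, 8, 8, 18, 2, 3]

16

Step 1: Identify the maximum value: max = 18
Step 2: Identify the minimum value: min = 2
Step 3: Range = max - min = 18 - 2 = 16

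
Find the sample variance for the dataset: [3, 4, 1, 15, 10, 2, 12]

30.5714

Step 1: Compute the mean: (3 + 4 + 1 + 15 + 10 + 2 + 12) / 7 = 6.7143
Step 2: Compute squared deviations from the mean:
  (3 - 6.7143)^2 = 13.7959
  (4 - 6.7143)^2 = 7.3673
  (1 - 6.7143)^2 = 32.6531
  (15 - 6.7143)^2 = 68.6531
  (10 - 6.7143)^2 = 10.7959
  (2 - 6.7143)^2 = 22.2245
  (12 - 6.7143)^2 = 27.9388
Step 3: Sum of squared deviations = 183.4286
Step 4: Sample variance = 183.4286 / 6 = 30.5714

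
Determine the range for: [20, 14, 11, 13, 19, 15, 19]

9

Step 1: Identify the maximum value: max = 20
Step 2: Identify the minimum value: min = 11
Step 3: Range = max - min = 20 - 11 = 9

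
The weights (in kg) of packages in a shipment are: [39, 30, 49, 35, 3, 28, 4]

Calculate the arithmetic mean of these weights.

26.8571

Step 1: Sum all values: 39 + 30 + 49 + 35 + 3 + 28 + 4 = 188
Step 2: Count the number of values: n = 7
Step 3: Mean = sum / n = 188 / 7 = 26.8571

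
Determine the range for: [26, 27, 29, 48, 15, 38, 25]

33

Step 1: Identify the maximum value: max = 48
Step 2: Identify the minimum value: min = 15
Step 3: Range = max - min = 48 - 15 = 33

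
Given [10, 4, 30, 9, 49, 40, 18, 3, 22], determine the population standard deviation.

15.3196

Step 1: Compute the mean: 20.5556
Step 2: Sum of squared deviations from the mean: 2112.2222
Step 3: Population variance = 2112.2222 / 9 = 234.6914
Step 4: Standard deviation = sqrt(234.6914) = 15.3196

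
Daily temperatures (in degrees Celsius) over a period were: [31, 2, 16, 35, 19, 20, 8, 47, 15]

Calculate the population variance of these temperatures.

174.0247

Step 1: Compute the mean: (31 + 2 + 16 + 35 + 19 + 20 + 8 + 47 + 15) / 9 = 21.4444
Step 2: Compute squared deviations from the mean:
  (31 - 21.4444)^2 = 91.3086
  (2 - 21.4444)^2 = 378.0864
  (16 - 21.4444)^2 = 29.642
  (35 - 21.4444)^2 = 183.7531
  (19 - 21.4444)^2 = 5.9753
  (20 - 21.4444)^2 = 2.0864
  (8 - 21.4444)^2 = 180.7531
  (47 - 21.4444)^2 = 653.0864
  (15 - 21.4444)^2 = 41.5309
Step 3: Sum of squared deviations = 1566.2222
Step 4: Population variance = 1566.2222 / 9 = 174.0247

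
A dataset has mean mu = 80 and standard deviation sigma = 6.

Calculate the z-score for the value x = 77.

-0.5

Step 1: Recall the z-score formula: z = (x - mu) / sigma
Step 2: Substitute values: z = (77 - 80) / 6
Step 3: z = -3 / 6 = -0.5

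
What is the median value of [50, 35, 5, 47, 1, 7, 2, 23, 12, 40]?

17.5

Step 1: Sort the data in ascending order: [1, 2, 5, 7, 12, 23, 35, 40, 47, 50]
Step 2: The number of values is n = 10.
Step 3: Since n is even, the median is the average of positions 5 and 6:
  Median = (12 + 23) / 2 = 17.5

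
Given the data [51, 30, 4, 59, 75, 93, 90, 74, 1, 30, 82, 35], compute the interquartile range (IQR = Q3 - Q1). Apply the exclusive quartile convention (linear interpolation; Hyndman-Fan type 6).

50.25

Step 1: Sort the data: [1, 4, 30, 30, 35, 51, 59, 74, 75, 82, 90, 93]
Step 2: n = 12
Step 3: Using the exclusive quartile method:
  Q1 = 30
  Q2 (median) = 55
  Q3 = 80.25
  IQR = Q3 - Q1 = 80.25 - 30 = 50.25
Step 4: IQR = 50.25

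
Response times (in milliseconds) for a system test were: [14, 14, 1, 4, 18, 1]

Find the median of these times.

9

Step 1: Sort the data in ascending order: [1, 1, 4, 14, 14, 18]
Step 2: The number of values is n = 6.
Step 3: Since n is even, the median is the average of positions 3 and 4:
  Median = (4 + 14) / 2 = 9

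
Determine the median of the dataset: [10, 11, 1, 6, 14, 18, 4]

10

Step 1: Sort the data in ascending order: [1, 4, 6, 10, 11, 14, 18]
Step 2: The number of values is n = 7.
Step 3: Since n is odd, the median is the middle value at position 4: 10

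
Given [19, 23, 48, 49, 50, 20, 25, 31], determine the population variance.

162.8594

Step 1: Compute the mean: (19 + 23 + 48 + 49 + 50 + 20 + 25 + 31) / 8 = 33.125
Step 2: Compute squared deviations from the mean:
  (19 - 33.125)^2 = 199.5156
  (23 - 33.125)^2 = 102.5156
  (48 - 33.125)^2 = 221.2656
  (49 - 33.125)^2 = 252.0156
  (50 - 33.125)^2 = 284.7656
  (20 - 33.125)^2 = 172.2656
  (25 - 33.125)^2 = 66.0156
  (31 - 33.125)^2 = 4.5156
Step 3: Sum of squared deviations = 1302.875
Step 4: Population variance = 1302.875 / 8 = 162.8594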